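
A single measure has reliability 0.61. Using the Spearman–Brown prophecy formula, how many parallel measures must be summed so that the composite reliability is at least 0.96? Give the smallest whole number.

k ≥ ρ*(1−ρ₁)/(ρ₁(1−ρ*)) = 0.96·0.39 / (0.61·0.04) = 15.344.
Smallest integer k = 16.

16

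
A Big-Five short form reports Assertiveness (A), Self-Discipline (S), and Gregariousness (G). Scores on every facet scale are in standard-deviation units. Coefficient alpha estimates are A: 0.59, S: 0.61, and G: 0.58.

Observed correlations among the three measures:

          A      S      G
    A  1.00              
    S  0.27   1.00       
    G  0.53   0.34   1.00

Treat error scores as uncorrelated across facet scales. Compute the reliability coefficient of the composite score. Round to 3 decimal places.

0.769

Var(A+S+G) = 3 + 2·[0.27 + 0.53 + 0.34] = 3 + 2.28 = 5.28.
With uncorrelated errors the cross-covariances are all true-score covariance, so they carry over unchanged; only the diagonal terms shrink to ρᵢσᵢ².
True-score variance = [0.59 + 0.61 + 0.58] + 2.28 = 1.78 + 2.28 = 4.06.
Reliability = 4.06 / 5.28 = 0.769.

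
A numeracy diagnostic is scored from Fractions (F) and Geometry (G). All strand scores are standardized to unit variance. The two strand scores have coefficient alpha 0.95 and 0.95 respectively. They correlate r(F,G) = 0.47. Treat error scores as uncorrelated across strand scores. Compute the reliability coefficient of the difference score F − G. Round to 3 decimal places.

Var(F−G) = 1 + 1 − 2·0.47 = 2 − 0.94 = 1.06.
Under uncorrelated errors the observed covariances equal the true-score covariances, so only the own-variance terms attenuate.
True-score variance = [0.95 + 0.95] − 0.94 = 1.9 − 0.94 = 0.96.
Reliability = 0.96 / 1.06 = 0.906.

0.906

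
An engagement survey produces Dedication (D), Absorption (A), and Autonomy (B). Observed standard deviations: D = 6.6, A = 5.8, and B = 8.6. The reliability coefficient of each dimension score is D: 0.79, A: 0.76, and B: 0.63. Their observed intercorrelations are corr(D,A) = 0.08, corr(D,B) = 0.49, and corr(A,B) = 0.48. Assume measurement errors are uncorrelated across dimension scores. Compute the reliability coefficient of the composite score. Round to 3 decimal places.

Var(D+A+B) = 6.6² + 5.8² + 8.6² + 2·[6.6·5.8·0.08 + 6.6·8.6·0.49 + 5.8·8.6·0.48] = 151.16 + 109.634 = 260.794.
Because errors are independent across components, Cov(Tᵢ,Tⱼ) = Cov(Xᵢ,Xⱼ); the off-diagonal part of the true-score variance is the same as above.
True-score variance = [6.6²·0.79 + 5.8²·0.76 + 8.6²·0.63] + 109.634 = 106.574 + 109.634 = 216.208.
Reliability = 216.208 / 260.794 = 0.829.

0.829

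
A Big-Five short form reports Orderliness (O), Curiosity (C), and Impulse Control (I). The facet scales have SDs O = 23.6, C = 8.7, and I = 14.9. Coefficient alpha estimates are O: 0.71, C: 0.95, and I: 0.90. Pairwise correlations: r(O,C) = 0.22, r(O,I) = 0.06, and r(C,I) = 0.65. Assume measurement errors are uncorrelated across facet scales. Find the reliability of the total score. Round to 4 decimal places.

0.8378

Var(O+C+I) = 23.6² + 8.7² + 14.9² + 2·[23.6·8.7·0.22 + 23.6·14.9·0.06 + 8.7·14.9·0.65] = 854.66 + 301.057 = 1155.72.
Under uncorrelated errors the observed covariances equal the true-score covariances, so only the own-variance terms attenuate.
True-score variance = [23.6²·0.71 + 8.7²·0.95 + 14.9²·0.90] + 301.057 = 667.156 + 301.057 = 968.213.
Reliability = 968.213 / 1155.72 = 0.8378.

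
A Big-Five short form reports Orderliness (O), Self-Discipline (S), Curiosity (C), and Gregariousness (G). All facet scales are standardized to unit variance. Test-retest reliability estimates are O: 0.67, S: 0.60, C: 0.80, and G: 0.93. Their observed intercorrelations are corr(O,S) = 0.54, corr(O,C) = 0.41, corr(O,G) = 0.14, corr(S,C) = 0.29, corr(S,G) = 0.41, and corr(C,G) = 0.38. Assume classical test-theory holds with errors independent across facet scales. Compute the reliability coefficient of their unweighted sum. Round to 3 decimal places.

Var(O+S+C+G) = 4 + 2·[0.54 + 0.41 + 0.14 + 0.29 + 0.41 + 0.38] = 4 + 4.34 = 8.34.
With uncorrelated errors the cross-covariances are all true-score covariance, so they carry over unchanged; only the diagonal terms shrink to ρᵢσᵢ².
True-score variance = [0.67 + 0.60 + 0.80 + 0.93] + 4.34 = 3 + 4.34 = 7.34.
Reliability = 7.34 / 8.34 = 0.880.

0.880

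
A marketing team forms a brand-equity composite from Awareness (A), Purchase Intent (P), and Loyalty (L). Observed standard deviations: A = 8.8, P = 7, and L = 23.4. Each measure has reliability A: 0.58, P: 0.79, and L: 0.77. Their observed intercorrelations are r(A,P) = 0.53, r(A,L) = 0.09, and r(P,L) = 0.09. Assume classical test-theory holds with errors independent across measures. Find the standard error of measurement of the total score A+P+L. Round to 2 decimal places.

12.99

Var(total) = 674 + 131.846 = 805.846.
True-score variance = 505.246 + 131.846 = 637.092, so reliability = 0.7906.
Error variance = 805.846 − 637.092 = 168.754; SEM = √168.754 = 12.99.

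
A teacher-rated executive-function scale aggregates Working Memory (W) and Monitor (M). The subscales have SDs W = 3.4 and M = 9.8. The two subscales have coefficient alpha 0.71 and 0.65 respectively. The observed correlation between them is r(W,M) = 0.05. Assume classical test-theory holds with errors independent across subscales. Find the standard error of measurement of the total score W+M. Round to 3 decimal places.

Var(total) = 107.6 + 3.332 = 110.932.
True-score variance = 70.6336 + 3.332 = 73.9656, so reliability = 0.6668.
Error variance = 110.932 − 73.9656 = 36.9664; SEM = √36.9664 = 6.080.

6.080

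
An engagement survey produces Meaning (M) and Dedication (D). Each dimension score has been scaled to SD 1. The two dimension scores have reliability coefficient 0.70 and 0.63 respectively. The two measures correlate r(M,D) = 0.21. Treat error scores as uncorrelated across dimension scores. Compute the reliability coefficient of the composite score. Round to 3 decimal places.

Var(M+D) = 2 + 2·[0.21] = 2 + 0.42 = 2.42.
With uncorrelated errors the cross-covariances are all true-score covariance, so they carry over unchanged; only the diagonal terms shrink to ρᵢσᵢ².
True-score variance = [0.70 + 0.63] + 0.42 = 1.33 + 0.42 = 1.75.
Reliability = 1.75 / 2.42 = 0.723.

0.723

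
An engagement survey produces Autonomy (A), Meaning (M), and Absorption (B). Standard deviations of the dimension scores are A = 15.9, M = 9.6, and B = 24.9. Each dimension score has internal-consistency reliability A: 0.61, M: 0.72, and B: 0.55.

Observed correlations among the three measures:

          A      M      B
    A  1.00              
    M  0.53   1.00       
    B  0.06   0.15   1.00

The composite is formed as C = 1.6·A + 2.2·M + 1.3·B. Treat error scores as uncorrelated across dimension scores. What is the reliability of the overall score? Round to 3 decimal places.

Var(C) = 1.6²·15.9² + 2.2²·9.6² + 1.3²·24.9² + 2·[3.52·15.9·9.6·0.53 + 2.08·15.9·24.9·0.06 + 2.86·9.6·24.9·0.15] = 2141.06 + 873.446 = 3014.51.
Under uncorrelated errors the observed covariances equal the true-score covariances, so only the own-variance terms attenuate.
True-score variance = [1.6²·15.9²·0.61 + 2.2²·9.6²·0.72 + 1.3²·24.9²·0.55] + 873.446 = 1292.25 + 873.446 = 2165.69.
Reliability = 2165.69 / 3014.51 = 0.718.

0.718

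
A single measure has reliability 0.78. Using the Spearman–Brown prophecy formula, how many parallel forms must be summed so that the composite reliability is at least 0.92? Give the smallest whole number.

4

k ≥ ρ*(1−ρ₁)/(ρ₁(1−ρ*)) = 0.92·0.22 / (0.78·0.08) = 3.244.
Smallest integer k = 4.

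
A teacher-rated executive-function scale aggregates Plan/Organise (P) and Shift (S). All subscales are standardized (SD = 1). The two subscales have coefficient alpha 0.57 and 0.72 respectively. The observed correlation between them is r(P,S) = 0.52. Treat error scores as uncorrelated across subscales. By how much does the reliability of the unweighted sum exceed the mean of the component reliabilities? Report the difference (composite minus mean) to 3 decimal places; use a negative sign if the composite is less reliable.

0.121

Var(sum) = 2 + 1.04 = 3.04; true-score variance = 1.29 + 1.04 = 2.33; composite reliability = 0.7664.
Mean component reliability = 0.6450.
Difference = 0.7664 − 0.6450 = 0.121.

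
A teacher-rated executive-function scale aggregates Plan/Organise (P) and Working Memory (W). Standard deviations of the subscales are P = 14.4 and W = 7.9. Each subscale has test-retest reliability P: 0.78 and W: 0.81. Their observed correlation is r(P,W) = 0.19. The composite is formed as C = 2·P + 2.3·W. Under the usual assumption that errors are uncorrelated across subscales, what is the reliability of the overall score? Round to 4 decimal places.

0.8195

Var(C) = 2²·14.4² + 2.3²·7.9² + 2·[4.6·14.4·7.9·0.19] = 1159.59 + 198.852 = 1358.44.
With uncorrelated errors the cross-covariances are all true-score covariance, so they carry over unchanged; only the diagonal terms shrink to ρᵢσᵢ².
True-score variance = [2²·14.4²·0.78 + 2.3²·7.9²·0.81] + 198.852 = 914.384 + 198.852 = 1113.24.
Reliability = 1113.24 / 1358.44 = 0.8195.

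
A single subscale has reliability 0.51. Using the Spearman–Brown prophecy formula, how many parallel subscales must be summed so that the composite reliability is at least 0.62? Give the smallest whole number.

k ≥ ρ*(1−ρ₁)/(ρ₁(1−ρ*)) = 0.62·0.49 / (0.51·0.38) = 1.568.
Smallest integer k = 2.

2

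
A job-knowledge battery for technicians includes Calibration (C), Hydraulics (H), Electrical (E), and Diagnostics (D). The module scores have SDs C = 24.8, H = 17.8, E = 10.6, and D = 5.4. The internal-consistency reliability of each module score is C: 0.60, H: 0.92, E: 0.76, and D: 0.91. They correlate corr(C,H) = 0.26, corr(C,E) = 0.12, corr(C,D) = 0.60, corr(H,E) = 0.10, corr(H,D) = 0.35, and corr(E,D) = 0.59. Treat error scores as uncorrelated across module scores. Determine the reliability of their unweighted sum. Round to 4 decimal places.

Var(C+H+E+D) = 24.8² + 17.8² + 10.6² + 5.4² + 2·[24.8·17.8·0.26 + 24.8·10.6·0.12 + 24.8·5.4·0.60 + 17.8·10.6·0.10 + 17.8·5.4·0.35 + 10.6·5.4·0.59] = 1073.4 + 625.907 = 1699.31.
Because errors are independent across components, Cov(Tᵢ,Tⱼ) = Cov(Xᵢ,Xⱼ); the off-diagonal part of the true-score variance is the same as above.
True-score variance = [24.8²·0.60 + 17.8²·0.92 + 10.6²·0.76 + 5.4²·0.91] + 625.907 = 772.446 + 625.907 = 1398.35.
Reliability = 1398.35 / 1699.31 = 0.8229.

0.8229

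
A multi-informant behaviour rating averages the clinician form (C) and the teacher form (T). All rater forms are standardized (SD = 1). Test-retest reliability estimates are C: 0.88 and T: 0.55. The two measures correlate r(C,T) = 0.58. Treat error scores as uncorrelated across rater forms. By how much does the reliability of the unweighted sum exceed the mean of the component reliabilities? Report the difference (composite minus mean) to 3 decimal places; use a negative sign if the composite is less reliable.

Var(sum) = 2 + 1.16 = 3.16; true-score variance = 1.43 + 1.16 = 2.59; composite reliability = 0.8196.
Mean component reliability = 0.7150.
Difference = 0.8196 − 0.7150 = 0.105.

0.105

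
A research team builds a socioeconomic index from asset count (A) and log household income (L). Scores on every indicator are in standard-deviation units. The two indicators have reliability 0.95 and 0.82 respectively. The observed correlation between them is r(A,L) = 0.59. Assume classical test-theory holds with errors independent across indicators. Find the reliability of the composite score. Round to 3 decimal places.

0.928

Var(A+L) = 2 + 2·[0.59] = 2 + 1.18 = 3.18.
Under uncorrelated errors the observed covariances equal the true-score covariances, so only the own-variance terms attenuate.
True-score variance = [0.95 + 0.82] + 1.18 = 1.77 + 1.18 = 2.95.
Reliability = 2.95 / 3.18 = 0.928.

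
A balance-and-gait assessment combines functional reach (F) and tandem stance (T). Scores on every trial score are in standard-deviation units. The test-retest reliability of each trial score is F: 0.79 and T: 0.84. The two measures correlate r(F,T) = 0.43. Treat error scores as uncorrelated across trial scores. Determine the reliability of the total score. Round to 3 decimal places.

0.871

Var(F+T) = 2 + 2·[0.43] = 2 + 0.86 = 2.86.
Because errors are independent across components, Cov(Tᵢ,Tⱼ) = Cov(Xᵢ,Xⱼ); the off-diagonal part of the true-score variance is the same as above.
True-score variance = [0.79 + 0.84] + 0.86 = 1.63 + 0.86 = 2.49.
Reliability = 2.49 / 2.86 = 0.871.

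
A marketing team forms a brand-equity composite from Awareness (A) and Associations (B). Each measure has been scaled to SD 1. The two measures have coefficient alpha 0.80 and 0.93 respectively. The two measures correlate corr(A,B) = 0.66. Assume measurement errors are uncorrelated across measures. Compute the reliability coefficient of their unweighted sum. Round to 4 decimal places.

Var(A+B) = 2 + 2·[0.66] = 2 + 1.32 = 3.32.
With uncorrelated errors the cross-covariances are all true-score covariance, so they carry over unchanged; only the diagonal terms shrink to ρᵢσᵢ².
True-score variance = [0.80 + 0.93] + 1.32 = 1.73 + 1.32 = 3.05.
Reliability = 3.05 / 3.32 = 0.9187.

0.9187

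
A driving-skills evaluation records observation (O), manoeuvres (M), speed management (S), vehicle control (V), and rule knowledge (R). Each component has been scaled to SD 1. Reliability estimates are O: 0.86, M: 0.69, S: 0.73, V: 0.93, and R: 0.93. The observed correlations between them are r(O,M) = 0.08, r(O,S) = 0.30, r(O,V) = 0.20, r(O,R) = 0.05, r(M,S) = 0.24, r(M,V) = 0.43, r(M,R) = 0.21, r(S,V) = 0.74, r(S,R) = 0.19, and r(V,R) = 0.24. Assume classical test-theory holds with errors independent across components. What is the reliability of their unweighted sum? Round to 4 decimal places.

0.9170

Var(O+M+S+V+R) = 5 + 2·[0.08 + 0.30 + 0.20 + 0.05 + 0.24 + 0.43 + 0.21 + 0.74 + 0.19 + 0.24] = 5 + 5.36 = 10.36.
With uncorrelated errors the cross-covariances are all true-score covariance, so they carry over unchanged; only the diagonal terms shrink to ρᵢσᵢ².
True-score variance = [0.86 + 0.69 + 0.73 + 0.93 + 0.93] + 5.36 = 4.14 + 5.36 = 9.5.
Reliability = 9.5 / 10.36 = 0.9170.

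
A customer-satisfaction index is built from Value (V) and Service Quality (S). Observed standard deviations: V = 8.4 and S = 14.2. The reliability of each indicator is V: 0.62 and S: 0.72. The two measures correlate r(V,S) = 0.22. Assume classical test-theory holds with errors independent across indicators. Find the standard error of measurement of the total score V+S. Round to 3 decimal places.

Var(total) = 272.2 + 52.4832 = 324.683.
True-score variance = 188.928 + 52.4832 = 241.411, so reliability = 0.7435.
Error variance = 324.683 − 241.411 = 83.272; SEM = √83.272 = 9.125.

9.125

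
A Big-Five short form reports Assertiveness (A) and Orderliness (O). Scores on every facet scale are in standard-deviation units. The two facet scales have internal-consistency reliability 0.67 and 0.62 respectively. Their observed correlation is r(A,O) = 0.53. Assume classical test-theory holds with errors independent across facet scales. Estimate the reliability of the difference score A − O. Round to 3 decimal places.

0.245

Var(A−O) = 1 + 1 − 2·0.53 = 2 − 1.06 = 0.94.
Under uncorrelated errors the observed covariances equal the true-score covariances, so only the own-variance terms attenuate.
True-score variance = [0.67 + 0.62] − 1.06 = 1.29 − 1.06 = 0.23.
Reliability = 0.23 / 0.94 = 0.245.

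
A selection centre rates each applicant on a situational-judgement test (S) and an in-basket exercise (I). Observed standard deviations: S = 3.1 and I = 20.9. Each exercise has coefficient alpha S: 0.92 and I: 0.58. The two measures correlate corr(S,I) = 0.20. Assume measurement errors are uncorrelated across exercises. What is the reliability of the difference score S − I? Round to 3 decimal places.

Var(S−I) = 3.1² + 20.9² − 2·3.1·20.9·0.20 = 446.42 − 25.916 = 420.504.
Because errors are independent across components, Cov(Tᵢ,Tⱼ) = Cov(Xᵢ,Xⱼ); the off-diagonal part of the true-score variance is the same as above.
True-score variance = [3.1²·0.92 + 20.9²·0.58] − 25.916 = 262.191 − 25.916 = 236.275.
Reliability = 236.275 / 420.504 = 0.562.

0.562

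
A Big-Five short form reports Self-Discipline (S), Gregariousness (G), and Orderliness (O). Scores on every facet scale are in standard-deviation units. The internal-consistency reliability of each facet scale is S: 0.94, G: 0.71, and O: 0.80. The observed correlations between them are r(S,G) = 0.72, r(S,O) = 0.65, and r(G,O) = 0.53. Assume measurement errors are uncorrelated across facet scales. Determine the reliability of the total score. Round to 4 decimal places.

0.9191

Var(S+G+O) = 3 + 2·[0.72 + 0.65 + 0.53] = 3 + 3.8 = 6.8.
With uncorrelated errors the cross-covariances are all true-score covariance, so they carry over unchanged; only the diagonal terms shrink to ρᵢσᵢ².
True-score variance = [0.94 + 0.71 + 0.80] + 3.8 = 2.45 + 3.8 = 6.25.
Reliability = 6.25 / 6.8 = 0.9191.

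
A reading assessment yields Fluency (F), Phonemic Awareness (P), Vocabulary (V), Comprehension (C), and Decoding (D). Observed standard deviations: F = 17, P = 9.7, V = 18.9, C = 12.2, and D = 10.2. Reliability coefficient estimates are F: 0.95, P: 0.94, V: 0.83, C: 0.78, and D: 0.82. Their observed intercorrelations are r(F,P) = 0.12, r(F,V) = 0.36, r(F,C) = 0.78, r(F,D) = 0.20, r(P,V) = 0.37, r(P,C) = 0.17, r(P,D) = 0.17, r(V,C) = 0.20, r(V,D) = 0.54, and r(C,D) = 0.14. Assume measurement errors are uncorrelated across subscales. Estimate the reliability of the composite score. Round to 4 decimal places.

Var(F+P+V+C+D) = 17² + 9.7² + 18.9² + 12.2² + 10.2² + 2·[17·9.7·0.12 + 17·18.9·0.36 + 17·12.2·0.78 + 17·10.2·0.20 + 9.7·18.9·0.37 + 9.7·12.2·0.17 + 9.7·10.2·0.17 + 18.9·12.2·0.20 + 18.9·10.2·0.54 + 12.2·10.2·0.14] = 993.18 + 1208.63 = 2201.81.
Under uncorrelated errors the observed covariances equal the true-score covariances, so only the own-variance terms attenuate.
True-score variance = [17²·0.95 + 9.7²·0.94 + 18.9²·0.83 + 12.2²·0.78 + 10.2²·0.82] + 1208.63 = 860.887 + 1208.63 = 2069.52.
Reliability = 2069.52 / 2201.81 = 0.9399.

0.9399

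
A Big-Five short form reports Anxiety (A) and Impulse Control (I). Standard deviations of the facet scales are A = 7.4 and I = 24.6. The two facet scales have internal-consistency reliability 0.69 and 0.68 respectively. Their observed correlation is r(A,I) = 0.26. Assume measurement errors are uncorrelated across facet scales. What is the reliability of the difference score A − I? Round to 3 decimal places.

0.627

Var(A−I) = 7.4² + 24.6² − 2·7.4·24.6·0.26 = 659.92 − 94.6608 = 565.259.
With uncorrelated errors the cross-covariances are all true-score covariance, so they carry over unchanged; only the diagonal terms shrink to ρᵢσᵢ².
True-score variance = [7.4²·0.69 + 24.6²·0.68] − 94.6608 = 449.293 − 94.6608 = 354.632.
Reliability = 354.632 / 565.259 = 0.627.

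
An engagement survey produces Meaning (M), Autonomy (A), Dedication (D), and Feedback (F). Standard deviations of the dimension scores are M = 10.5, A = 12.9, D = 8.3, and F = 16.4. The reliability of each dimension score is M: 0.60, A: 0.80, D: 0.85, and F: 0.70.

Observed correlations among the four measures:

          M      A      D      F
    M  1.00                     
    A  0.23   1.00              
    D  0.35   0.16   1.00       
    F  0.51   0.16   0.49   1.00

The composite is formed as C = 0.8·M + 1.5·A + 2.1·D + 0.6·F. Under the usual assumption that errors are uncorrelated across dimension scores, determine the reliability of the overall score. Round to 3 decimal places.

Var(C) = 0.8²·10.5² + 1.5²·12.9² + 2.1²·8.3² + 0.6²·16.4² + 2·[1.2·10.5·12.9·0.23 + 1.68·10.5·8.3·0.35 + 0.48·10.5·16.4·0.51 + 3.15·12.9·8.3·0.16 + 0.9·12.9·16.4·0.16 + 1.26·8.3·16.4·0.49] = 845.613 + 598.503 = 1444.12.
Under uncorrelated errors the observed covariances equal the true-score covariances, so only the own-variance terms attenuate.
True-score variance = [0.8²·10.5²·0.60 + 1.5²·12.9²·0.80 + 2.1²·8.3²·0.85 + 0.6²·16.4²·0.70] + 598.503 = 667.886 + 598.503 = 1266.39.
Reliability = 1266.39 / 1444.12 = 0.877.

0.877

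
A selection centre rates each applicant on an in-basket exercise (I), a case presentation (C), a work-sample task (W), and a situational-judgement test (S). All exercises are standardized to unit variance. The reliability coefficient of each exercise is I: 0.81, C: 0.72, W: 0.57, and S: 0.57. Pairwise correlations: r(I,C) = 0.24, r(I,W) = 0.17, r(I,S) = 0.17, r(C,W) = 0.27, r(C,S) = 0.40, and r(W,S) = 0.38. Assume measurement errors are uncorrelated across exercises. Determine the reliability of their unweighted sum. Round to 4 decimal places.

0.8168

Var(I+C+W+S) = 4 + 2·[0.24 + 0.17 + 0.17 + 0.27 + 0.40 + 0.38] = 4 + 3.26 = 7.26.
With uncorrelated errors the cross-covariances are all true-score covariance, so they carry over unchanged; only the diagonal terms shrink to ρᵢσᵢ².
True-score variance = [0.81 + 0.72 + 0.57 + 0.57] + 3.26 = 2.67 + 3.26 = 5.93.
Reliability = 5.93 / 7.26 = 0.8168.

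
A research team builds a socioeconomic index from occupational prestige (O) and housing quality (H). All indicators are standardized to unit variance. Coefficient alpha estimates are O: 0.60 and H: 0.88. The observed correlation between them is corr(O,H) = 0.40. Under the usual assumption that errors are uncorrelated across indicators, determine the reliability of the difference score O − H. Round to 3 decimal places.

0.567

Var(O−H) = 1 + 1 − 2·0.40 = 2 − 0.8 = 1.2.
With uncorrelated errors the cross-covariances are all true-score covariance, so they carry over unchanged; only the diagonal terms shrink to ρᵢσᵢ².
True-score variance = [0.60 + 0.88] − 0.8 = 1.48 − 0.8 = 0.68.
Reliability = 0.68 / 1.2 = 0.567.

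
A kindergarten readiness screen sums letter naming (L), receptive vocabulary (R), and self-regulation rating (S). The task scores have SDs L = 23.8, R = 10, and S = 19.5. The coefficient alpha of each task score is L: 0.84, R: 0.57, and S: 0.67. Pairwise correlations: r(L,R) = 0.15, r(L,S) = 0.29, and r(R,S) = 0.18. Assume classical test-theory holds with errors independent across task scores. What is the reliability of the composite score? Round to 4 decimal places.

0.8222

Var(L+R+S) = 23.8² + 10² + 19.5² + 2·[23.8·10·0.15 + 23.8·19.5·0.29 + 10·19.5·0.18] = 1046.69 + 410.778 = 1457.47.
Under uncorrelated errors the observed covariances equal the true-score covariances, so only the own-variance terms attenuate.
True-score variance = [23.8²·0.84 + 10²·0.57 + 19.5²·0.67] + 410.778 = 787.577 + 410.778 = 1198.36.
Reliability = 1198.36 / 1457.47 = 0.8222.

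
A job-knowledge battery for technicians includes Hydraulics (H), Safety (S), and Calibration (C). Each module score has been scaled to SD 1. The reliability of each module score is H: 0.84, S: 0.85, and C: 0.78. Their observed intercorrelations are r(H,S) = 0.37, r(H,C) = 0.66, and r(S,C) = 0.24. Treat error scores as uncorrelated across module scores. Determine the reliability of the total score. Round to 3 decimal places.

Var(H+S+C) = 3 + 2·[0.37 + 0.66 + 0.24] = 3 + 2.54 = 5.54.
With uncorrelated errors the cross-covariances are all true-score covariance, so they carry over unchanged; only the diagonal terms shrink to ρᵢσᵢ².
True-score variance = [0.84 + 0.85 + 0.78] + 2.54 = 2.47 + 2.54 = 5.01.
Reliability = 5.01 / 5.54 = 0.904.

0.904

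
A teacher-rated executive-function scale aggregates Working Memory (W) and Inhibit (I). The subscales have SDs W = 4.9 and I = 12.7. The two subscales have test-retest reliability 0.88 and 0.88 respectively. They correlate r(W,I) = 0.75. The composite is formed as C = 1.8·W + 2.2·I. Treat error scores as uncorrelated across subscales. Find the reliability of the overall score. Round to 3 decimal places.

Var(C) = 1.8²·4.9² + 2.2²·12.7² + 2·[3.96·4.9·12.7·0.75] = 858.436 + 369.646 = 1228.08.
With uncorrelated errors the cross-covariances are all true-score covariance, so they carry over unchanged; only the diagonal terms shrink to ρᵢσᵢ².
True-score variance = [1.8²·4.9²·0.88 + 2.2²·12.7²·0.88] + 369.646 = 755.424 + 369.646 = 1125.07.
Reliability = 1125.07 / 1228.08 = 0.916.

0.916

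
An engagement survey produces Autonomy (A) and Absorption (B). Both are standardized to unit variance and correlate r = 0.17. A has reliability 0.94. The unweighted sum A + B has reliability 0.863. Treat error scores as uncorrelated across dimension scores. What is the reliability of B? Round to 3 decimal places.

Var(A+B) = 2 + 2·0.17 = 2.340.
True-score variance = ρ_A + ρ_B + 2·0.17, so 0.863 = (0.94 + ρ_B + 0.34) / 2.340.
ρ_B = 0.863·2.340 − 0.94 − 0.34 = 0.739.

0.739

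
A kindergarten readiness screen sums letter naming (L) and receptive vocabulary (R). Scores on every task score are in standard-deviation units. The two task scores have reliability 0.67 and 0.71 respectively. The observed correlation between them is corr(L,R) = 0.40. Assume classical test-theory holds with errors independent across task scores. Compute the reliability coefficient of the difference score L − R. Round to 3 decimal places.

0.483

Var(L−R) = 1 + 1 − 2·0.40 = 2 − 0.8 = 1.2.
Because errors are independent across components, Cov(Tᵢ,Tⱼ) = Cov(Xᵢ,Xⱼ); the off-diagonal part of the true-score variance is the same as above.
True-score variance = [0.67 + 0.71] − 0.8 = 1.38 − 0.8 = 0.58.
Reliability = 0.58 / 1.2 = 0.483.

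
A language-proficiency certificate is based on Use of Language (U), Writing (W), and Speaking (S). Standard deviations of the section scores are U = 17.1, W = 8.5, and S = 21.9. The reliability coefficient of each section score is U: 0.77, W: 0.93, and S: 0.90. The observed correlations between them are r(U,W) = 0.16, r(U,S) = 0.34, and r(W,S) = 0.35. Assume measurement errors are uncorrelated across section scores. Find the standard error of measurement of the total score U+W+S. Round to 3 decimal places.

Var(total) = 844.27 + 431.47 = 1275.74.
True-score variance = 723.997 + 431.47 = 1155.47, so reliability = 0.9057.
Error variance = 1275.74 − 1155.47 = 120.273; SEM = √120.273 = 10.967.

10.967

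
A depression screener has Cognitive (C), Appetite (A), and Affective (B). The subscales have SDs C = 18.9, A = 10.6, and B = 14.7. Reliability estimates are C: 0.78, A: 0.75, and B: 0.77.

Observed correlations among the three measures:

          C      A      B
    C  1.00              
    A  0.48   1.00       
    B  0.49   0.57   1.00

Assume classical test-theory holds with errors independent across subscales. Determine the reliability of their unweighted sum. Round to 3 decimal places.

Var(C+A+B) = 18.9² + 10.6² + 14.7² + 2·[18.9·10.6·0.48 + 18.9·14.7·0.49 + 10.6·14.7·0.57] = 685.66 + 642.235 = 1327.89.
Under uncorrelated errors the observed covariances equal the true-score covariances, so only the own-variance terms attenuate.
True-score variance = [18.9²·0.78 + 10.6²·0.75 + 14.7²·0.77] + 642.235 = 529.283 + 642.235 = 1171.52.
Reliability = 1171.52 / 1327.89 = 0.882.

0.882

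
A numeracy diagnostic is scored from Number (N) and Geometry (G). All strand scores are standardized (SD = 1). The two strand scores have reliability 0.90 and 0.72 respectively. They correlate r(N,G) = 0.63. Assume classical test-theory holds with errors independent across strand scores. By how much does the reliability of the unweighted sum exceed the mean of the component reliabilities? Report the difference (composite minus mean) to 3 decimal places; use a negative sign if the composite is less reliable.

Var(sum) = 2 + 1.26 = 3.26; true-score variance = 1.62 + 1.26 = 2.88; composite reliability = 0.8834.
Mean component reliability = 0.8100.
Difference = 0.8834 − 0.8100 = 0.073.

0.073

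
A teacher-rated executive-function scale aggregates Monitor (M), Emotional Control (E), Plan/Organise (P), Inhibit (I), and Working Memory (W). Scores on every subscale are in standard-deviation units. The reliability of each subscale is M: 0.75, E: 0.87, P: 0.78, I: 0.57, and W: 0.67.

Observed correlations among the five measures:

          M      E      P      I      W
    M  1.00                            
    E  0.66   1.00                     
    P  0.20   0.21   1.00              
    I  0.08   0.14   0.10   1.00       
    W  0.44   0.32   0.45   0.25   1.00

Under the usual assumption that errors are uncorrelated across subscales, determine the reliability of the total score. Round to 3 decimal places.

Var(M+E+P+I+W) = 5 + 2·[0.66 + 0.20 + 0.08 + 0.44 + 0.21 + 0.14 + 0.32 + 0.10 + 0.45 + 0.25] = 5 + 5.7 = 10.7.
With uncorrelated errors the cross-covariances are all true-score covariance, so they carry over unchanged; only the diagonal terms shrink to ρᵢσᵢ².
True-score variance = [0.75 + 0.87 + 0.78 + 0.57 + 0.67] + 5.7 = 3.64 + 5.7 = 9.34.
Reliability = 9.34 / 10.7 = 0.873.

0.873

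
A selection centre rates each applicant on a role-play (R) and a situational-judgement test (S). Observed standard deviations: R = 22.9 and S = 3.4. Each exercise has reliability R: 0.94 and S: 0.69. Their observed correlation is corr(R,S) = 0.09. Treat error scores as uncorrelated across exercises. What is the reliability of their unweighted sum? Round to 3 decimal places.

0.936

Var(R+S) = 22.9² + 3.4² + 2·[22.9·3.4·0.09] = 535.97 + 14.0148 = 549.985.
With uncorrelated errors the cross-covariances are all true-score covariance, so they carry over unchanged; only the diagonal terms shrink to ρᵢσᵢ².
True-score variance = [22.9²·0.94 + 3.4²·0.69] + 14.0148 = 500.922 + 14.0148 = 514.937.
Reliability = 514.937 / 549.985 = 0.936.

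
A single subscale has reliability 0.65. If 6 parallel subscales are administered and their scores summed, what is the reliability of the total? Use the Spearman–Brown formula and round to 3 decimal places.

ρ_k = kρ / (1 + (k−1)ρ) = 6·0.65 / (1 + 5·0.65) = 3.900 / 4.250 = 0.918.

0.918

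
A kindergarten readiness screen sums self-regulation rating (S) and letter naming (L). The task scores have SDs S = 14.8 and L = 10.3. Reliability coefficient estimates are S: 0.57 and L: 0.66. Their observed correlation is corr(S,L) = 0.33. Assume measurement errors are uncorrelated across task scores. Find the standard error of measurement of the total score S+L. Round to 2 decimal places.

11.41

Var(total) = 325.13 + 100.61 = 425.74.
True-score variance = 194.872 + 100.61 = 295.483, so reliability = 0.6940.
Error variance = 425.74 − 295.483 = 130.258; SEM = √130.258 = 11.41.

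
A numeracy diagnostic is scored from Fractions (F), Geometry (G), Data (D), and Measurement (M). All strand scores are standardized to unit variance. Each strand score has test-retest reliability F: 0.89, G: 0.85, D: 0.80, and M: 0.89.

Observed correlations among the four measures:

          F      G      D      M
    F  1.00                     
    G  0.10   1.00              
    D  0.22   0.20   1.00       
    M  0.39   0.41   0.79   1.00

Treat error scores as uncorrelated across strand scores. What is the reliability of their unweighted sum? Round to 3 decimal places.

Var(F+G+D+M) = 4 + 2·[0.10 + 0.22 + 0.39 + 0.20 + 0.41 + 0.79] = 4 + 4.22 = 8.22.
Under uncorrelated errors the observed covariances equal the true-score covariances, so only the own-variance terms attenuate.
True-score variance = [0.89 + 0.85 + 0.80 + 0.89] + 4.22 = 3.43 + 4.22 = 7.65.
Reliability = 7.65 / 8.22 = 0.931.

0.931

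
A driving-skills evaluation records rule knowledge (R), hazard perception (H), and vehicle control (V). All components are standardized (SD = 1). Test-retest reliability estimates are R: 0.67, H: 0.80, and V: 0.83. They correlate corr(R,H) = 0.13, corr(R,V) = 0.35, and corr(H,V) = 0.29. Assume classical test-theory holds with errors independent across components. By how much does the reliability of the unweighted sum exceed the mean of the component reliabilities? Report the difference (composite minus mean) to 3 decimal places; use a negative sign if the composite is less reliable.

Var(sum) = 3 + 1.54 = 4.54; true-score variance = 2.3 + 1.54 = 3.84; composite reliability = 0.8458.
Mean component reliability = 0.7667.
Difference = 0.8458 − 0.7667 = 0.079.

0.079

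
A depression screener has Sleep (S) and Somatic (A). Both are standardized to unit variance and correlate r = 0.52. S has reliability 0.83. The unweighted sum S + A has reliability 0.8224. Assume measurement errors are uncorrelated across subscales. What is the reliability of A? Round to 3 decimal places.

0.630

Var(S+A) = 2 + 2·0.52 = 3.040.
True-score variance = ρ_S + ρ_A + 2·0.52, so 0.8224 = (0.83 + ρ_A + 1.04) / 3.040.
ρ_A = 0.8224·3.040 − 0.83 − 1.04 = 0.630.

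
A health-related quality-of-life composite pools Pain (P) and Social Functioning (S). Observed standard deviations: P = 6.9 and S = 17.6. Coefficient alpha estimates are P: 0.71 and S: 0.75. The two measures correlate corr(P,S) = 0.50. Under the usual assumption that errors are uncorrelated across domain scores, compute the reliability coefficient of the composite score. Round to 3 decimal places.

0.809

Var(P+S) = 6.9² + 17.6² + 2·[6.9·17.6·0.50] = 357.37 + 121.44 = 478.81.
With uncorrelated errors the cross-covariances are all true-score covariance, so they carry over unchanged; only the diagonal terms shrink to ρᵢσᵢ².
True-score variance = [6.9²·0.71 + 17.6²·0.75] + 121.44 = 266.123 + 121.44 = 387.563.
Reliability = 387.563 / 478.81 = 0.809.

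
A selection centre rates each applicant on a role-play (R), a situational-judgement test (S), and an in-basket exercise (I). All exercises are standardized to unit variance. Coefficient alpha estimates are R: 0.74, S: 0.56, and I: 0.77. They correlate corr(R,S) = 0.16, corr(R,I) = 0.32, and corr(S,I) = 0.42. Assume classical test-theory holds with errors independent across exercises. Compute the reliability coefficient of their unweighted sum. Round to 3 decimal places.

Var(R+S+I) = 3 + 2·[0.16 + 0.32 + 0.42] = 3 + 1.8 = 4.8.
Under uncorrelated errors the observed covariances equal the true-score covariances, so only the own-variance terms attenuate.
True-score variance = [0.74 + 0.56 + 0.77] + 1.8 = 2.07 + 1.8 = 3.87.
Reliability = 3.87 / 4.8 = 0.806.

0.806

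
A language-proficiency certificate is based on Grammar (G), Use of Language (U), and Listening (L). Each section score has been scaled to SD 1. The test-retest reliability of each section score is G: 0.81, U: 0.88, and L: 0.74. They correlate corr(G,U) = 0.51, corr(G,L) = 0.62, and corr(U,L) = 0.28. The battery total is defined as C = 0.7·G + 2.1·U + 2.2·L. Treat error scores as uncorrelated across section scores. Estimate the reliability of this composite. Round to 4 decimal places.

Var(C) = 0.7² + 2.1² + 2.2² + 2·[1.47·0.51 + 1.54·0.62 + 4.62·0.28] = 9.74 + 5.9962 = 15.7362.
Because errors are independent across components, Cov(Tᵢ,Tⱼ) = Cov(Xᵢ,Xⱼ); the off-diagonal part of the true-score variance is the same as above.
True-score variance = [0.7²·0.81 + 2.1²·0.88 + 2.2²·0.74] + 5.9962 = 7.8593 + 5.9962 = 13.8555.
Reliability = 13.8555 / 15.7362 = 0.8805.

0.8805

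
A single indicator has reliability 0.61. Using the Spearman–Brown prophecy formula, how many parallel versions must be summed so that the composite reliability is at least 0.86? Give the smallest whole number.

4

k ≥ ρ*(1−ρ₁)/(ρ₁(1−ρ*)) = 0.86·0.39 / (0.61·0.14) = 3.927.
Smallest integer k = 4.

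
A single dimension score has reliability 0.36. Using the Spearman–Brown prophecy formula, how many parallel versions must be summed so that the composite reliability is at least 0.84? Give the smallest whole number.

k ≥ ρ*(1−ρ₁)/(ρ₁(1−ρ*)) = 0.84·0.64 / (0.36·0.16) = 9.333.
Smallest integer k = 10.

10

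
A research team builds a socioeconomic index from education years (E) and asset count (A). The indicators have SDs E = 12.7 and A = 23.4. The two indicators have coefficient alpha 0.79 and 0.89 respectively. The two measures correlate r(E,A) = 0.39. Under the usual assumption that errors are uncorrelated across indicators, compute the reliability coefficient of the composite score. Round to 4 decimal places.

Var(E+A) = 12.7² + 23.4² + 2·[12.7·23.4·0.39] = 708.85 + 231.8 = 940.65.
Under uncorrelated errors the observed covariances equal the true-score covariances, so only the own-variance terms attenuate.
True-score variance = [12.7²·0.79 + 23.4²·0.89] + 231.8 = 614.747 + 231.8 = 846.548.
Reliability = 846.548 / 940.65 = 0.9000.

0.9000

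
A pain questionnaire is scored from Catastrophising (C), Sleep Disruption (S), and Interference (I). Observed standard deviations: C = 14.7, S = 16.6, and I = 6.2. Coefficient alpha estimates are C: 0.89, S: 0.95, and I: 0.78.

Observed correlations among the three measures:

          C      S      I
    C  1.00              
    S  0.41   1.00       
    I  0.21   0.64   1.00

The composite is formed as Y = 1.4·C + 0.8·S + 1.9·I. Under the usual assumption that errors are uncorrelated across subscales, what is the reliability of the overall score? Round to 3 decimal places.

0.932

Var(Y) = 1.4²·14.7² + 0.8²·16.6² + 1.9²·6.2² + 2·[1.12·14.7·16.6·0.41 + 2.66·14.7·6.2·0.21 + 1.52·16.6·6.2·0.64] = 738.663 + 526.171 = 1264.83.
With uncorrelated errors the cross-covariances are all true-score covariance, so they carry over unchanged; only the diagonal terms shrink to ρᵢσᵢ².
True-score variance = [1.4²·14.7²·0.89 + 0.8²·16.6²·0.95 + 1.9²·6.2²·0.78] + 526.171 = 652.727 + 526.171 = 1178.9.
Reliability = 1178.9 / 1264.83 = 0.932.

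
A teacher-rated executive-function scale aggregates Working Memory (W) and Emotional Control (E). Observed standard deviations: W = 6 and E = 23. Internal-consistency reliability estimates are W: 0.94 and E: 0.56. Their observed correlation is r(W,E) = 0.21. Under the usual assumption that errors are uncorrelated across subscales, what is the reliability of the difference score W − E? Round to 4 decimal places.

0.5367

Var(W−E) = 6² + 23² − 2·6·23·0.21 = 565 − 57.96 = 507.04.
Under uncorrelated errors the observed covariances equal the true-score covariances, so only the own-variance terms attenuate.
True-score variance = [6²·0.94 + 23²·0.56] − 57.96 = 330.08 − 57.96 = 272.12.
Reliability = 272.12 / 507.04 = 0.5367.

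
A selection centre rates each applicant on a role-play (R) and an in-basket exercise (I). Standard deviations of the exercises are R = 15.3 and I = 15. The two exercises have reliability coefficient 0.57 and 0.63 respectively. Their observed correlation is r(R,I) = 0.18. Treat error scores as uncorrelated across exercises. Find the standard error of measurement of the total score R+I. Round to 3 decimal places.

Var(total) = 459.09 + 82.62 = 541.71.
True-score variance = 275.181 + 82.62 = 357.801, so reliability = 0.6605.
Error variance = 541.71 − 357.801 = 183.909; SEM = √183.909 = 13.561.

13.561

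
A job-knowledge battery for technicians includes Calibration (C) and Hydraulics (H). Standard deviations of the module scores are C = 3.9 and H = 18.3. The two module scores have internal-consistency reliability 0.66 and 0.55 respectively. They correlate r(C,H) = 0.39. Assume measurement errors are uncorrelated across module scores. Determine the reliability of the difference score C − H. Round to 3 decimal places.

Var(C−H) = 3.9² + 18.3² − 2·3.9·18.3·0.39 = 350.1 − 55.6686 = 294.431.
Because errors are independent across components, Cov(Tᵢ,Tⱼ) = Cov(Xᵢ,Xⱼ); the off-diagonal part of the true-score variance is the same as above.
True-score variance = [3.9²·0.66 + 18.3²·0.55] − 55.6686 = 194.228 − 55.6686 = 138.56.
Reliability = 138.56 / 294.431 = 0.471.

0.471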